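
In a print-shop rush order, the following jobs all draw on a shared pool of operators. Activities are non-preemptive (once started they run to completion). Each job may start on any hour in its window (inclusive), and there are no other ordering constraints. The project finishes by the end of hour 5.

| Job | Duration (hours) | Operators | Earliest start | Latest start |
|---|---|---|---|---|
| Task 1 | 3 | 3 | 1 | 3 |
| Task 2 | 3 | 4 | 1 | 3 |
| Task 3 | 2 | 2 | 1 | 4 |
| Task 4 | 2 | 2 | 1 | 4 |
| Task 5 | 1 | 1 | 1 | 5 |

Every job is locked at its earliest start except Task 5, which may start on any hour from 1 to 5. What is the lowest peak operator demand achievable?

Task 5@1: h1:12  h2:11  h3:7  h4:0  h5:0 → peak 12
Task 5@2: h1:11  h2:12  h3:7  h4:0  h5:0 → peak 12
Task 5@3: h1:11  h2:11  h3:8  h4:0  h5:0 → peak 11
Task 5@4: h1:11  h2:11  h3:7  h4:1  h5:0 → peak 11
Task 5@5: h1:11  h2:11  h3:7  h4:0  h5:1 → peak 11
Best is Task 5@3, peak 11.

11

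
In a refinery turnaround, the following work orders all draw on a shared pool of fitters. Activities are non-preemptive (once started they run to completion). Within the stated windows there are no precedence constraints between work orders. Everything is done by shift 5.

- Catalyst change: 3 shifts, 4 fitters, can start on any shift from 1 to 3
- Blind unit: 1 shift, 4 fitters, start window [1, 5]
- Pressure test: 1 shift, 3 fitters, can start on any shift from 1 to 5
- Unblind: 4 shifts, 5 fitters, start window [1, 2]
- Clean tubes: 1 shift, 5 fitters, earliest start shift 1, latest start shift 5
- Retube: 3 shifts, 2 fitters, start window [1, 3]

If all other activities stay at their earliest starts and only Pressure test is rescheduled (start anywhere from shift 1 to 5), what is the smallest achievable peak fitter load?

20

Pressure test@1: s1:23  s2:11  s3:11  s4:5  s5:0 → peak 23
Pressure test@2: s1:20  s2:14  s3:11  s4:5  s5:0 → peak 20
Pressure test@3: s1:20  s2:11  s3:14  s4:5  s5:0 → peak 20
Pressure test@4: s1:20  s2:11  s3:11  s4:8  s5:0 → peak 20
Pressure test@5: s1:20  s2:11  s3:11  s4:5  s5:3 → peak 20
Best is Pressure test@2, peak 20.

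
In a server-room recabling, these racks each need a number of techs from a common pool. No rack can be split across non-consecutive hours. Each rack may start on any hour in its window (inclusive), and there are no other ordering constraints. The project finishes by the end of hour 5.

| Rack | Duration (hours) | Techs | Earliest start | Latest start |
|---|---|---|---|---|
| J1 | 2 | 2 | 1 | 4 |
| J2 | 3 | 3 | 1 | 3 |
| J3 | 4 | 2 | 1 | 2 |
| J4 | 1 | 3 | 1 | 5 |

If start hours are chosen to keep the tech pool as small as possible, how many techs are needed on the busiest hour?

5

Early-start (J1@1, J2@1, J3@1, J4@1) gives peak 10: h1:10  h2:7  h3:5  h4:2  h5:0.
Shift J2→3, J3→2.
Schedule J1@1, J2@3, J3@2, J4@1: h1:5  h2:4  h3:5  h4:5  h5:5 — peak 5.
Total tech-hours = 24 over 5 hours ⇒ peak ≥ ⌈24/5⌉ = 5, so 5 is optimal.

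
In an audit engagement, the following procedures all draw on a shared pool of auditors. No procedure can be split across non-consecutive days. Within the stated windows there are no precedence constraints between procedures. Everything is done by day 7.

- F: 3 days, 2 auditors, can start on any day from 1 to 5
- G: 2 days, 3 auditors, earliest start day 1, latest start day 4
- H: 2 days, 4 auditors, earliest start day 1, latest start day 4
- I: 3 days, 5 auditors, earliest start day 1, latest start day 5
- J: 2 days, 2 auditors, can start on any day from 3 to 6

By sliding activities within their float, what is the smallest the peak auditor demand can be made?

Early-start (F@1, G@1, H@1, I@1, J@3) gives peak 14: d1:14  d2:14  d3:9  d4:2  d5:0  d6:0  d7:0.
Shift H→3, I→5, J→4.
Schedule F@1, G@1, H@3, I@5, J@4: d1:5  d2:5  d3:6  d4:6  d5:7  d6:5  d7:5 — peak 7.

7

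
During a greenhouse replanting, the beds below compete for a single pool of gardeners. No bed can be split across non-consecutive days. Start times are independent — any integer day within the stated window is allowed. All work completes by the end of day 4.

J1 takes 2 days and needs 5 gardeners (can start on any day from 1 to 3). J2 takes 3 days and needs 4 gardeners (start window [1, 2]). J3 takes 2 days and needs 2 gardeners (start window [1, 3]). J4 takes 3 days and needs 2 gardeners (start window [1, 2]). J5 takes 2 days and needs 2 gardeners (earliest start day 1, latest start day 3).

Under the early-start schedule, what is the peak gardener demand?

Early-start schedule: J1@1, J2@1, J3@1, J4@1, J5@1.
Load per day: day 1: 15, day 2: 15, day 3: 6, day 4: 0.
Peak is 15.

15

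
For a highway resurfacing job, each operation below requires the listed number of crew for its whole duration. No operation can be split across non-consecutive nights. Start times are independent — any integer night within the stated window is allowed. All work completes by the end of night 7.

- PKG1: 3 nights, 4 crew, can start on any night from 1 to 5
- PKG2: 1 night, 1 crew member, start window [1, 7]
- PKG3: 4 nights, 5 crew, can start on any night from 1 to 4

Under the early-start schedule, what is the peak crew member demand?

10

Early-start schedule: PKG1@1, PKG2@1, PKG3@1.
Load per night: night 1: 10, night 2: 9, night 3: 9, night 4: 5, night 5: 0, night 6: 0, night 7: 0.
Peak is 10.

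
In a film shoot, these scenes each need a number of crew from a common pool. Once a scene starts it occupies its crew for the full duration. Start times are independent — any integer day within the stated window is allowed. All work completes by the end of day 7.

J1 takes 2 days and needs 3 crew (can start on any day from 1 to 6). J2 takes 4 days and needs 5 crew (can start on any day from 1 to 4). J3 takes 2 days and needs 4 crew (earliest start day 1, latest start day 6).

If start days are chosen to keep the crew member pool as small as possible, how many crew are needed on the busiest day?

Early-start (J1@1, J2@1, J3@1) gives peak 12: d1:12  d2:12  d3:5  d4:5  d5:0  d6:0  d7:0.
Shift J2→3.
Schedule J1@1, J2@3, J3@1: d1:7  d2:7  d3:5  d4:5  d5:5  d6:5  d7:0 — peak 7.

7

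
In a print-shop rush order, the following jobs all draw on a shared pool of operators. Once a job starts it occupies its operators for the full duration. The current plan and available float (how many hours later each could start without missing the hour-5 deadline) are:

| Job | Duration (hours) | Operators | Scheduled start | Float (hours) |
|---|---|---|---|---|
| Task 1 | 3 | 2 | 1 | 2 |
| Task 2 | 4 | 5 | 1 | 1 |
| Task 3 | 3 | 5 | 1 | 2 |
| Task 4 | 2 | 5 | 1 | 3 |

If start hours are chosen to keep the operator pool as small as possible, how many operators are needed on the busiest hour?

Early-start (Task 1@1, Task 2@1, Task 3@1, Task 4@1) gives peak 17: h1:17  h2:17  h3:12  h4:5  h5:0.
Shift Task 4→4.
Schedule Task 1@1, Task 2@1, Task 3@1, Task 4@4: h1:12  h2:12  h3:12  h4:10  h5:5 — peak 12.

12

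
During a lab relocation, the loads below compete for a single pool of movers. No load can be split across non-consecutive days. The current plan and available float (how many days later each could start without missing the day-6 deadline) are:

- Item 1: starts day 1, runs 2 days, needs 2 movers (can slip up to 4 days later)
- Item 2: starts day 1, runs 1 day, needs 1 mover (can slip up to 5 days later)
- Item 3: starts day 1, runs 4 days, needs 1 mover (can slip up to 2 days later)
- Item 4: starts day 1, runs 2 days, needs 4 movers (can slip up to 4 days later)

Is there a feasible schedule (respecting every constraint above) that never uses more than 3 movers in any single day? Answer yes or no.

The minimum achievable peak is 4; 3 < 4, so no feasible schedule stays within the cap.

no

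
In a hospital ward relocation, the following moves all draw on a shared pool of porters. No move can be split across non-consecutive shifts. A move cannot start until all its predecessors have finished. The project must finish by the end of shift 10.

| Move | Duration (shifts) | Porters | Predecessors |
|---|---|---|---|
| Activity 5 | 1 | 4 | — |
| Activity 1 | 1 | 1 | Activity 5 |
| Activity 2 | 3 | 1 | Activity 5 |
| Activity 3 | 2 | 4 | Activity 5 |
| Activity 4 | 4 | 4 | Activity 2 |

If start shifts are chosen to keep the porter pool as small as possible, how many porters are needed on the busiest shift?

Early-start (Activity 5@1, Activity 1@2, Activity 2@2, Activity 3@2, Activity 4@5) gives peak 6: s1:4  s2:6  s3:5  s4:1  s5:4  s6:4  s7:4  s8:4  s9:0  s10:0.
Shift Activity 3→5, Activity 4→7.
Schedule Activity 5@1, Activity 1@2, Activity 2@2, Activity 3@5, Activity 4@7: s1:4  s2:2  s3:1  s4:1  s5:4  s6:4  s7:4  s8:4  s9:4  s10:4 — peak 4.
Total porter-shifts = 32 over 10 shifts ⇒ peak ≥ ⌈32/10⌉ = 4, so 4 is optimal.

4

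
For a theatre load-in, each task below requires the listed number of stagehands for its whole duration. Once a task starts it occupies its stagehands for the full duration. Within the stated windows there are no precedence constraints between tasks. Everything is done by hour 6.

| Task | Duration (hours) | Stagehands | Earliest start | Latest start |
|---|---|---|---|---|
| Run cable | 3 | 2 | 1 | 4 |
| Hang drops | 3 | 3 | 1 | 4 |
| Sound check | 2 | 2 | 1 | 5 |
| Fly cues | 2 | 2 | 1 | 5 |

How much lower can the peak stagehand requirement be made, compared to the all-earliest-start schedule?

4

Early-start peak: h1:9  h2:9  h3:5  h4:0  h5:0  h6:0 ⇒ 9.
Leveled (Run cable@1, Hang drops@1, Sound check@4, Fly cues@4): h1:5  h2:5  h3:5  h4:4  h5:4  h6:0 ⇒ 5.
Reduction 9 − 5 = 4.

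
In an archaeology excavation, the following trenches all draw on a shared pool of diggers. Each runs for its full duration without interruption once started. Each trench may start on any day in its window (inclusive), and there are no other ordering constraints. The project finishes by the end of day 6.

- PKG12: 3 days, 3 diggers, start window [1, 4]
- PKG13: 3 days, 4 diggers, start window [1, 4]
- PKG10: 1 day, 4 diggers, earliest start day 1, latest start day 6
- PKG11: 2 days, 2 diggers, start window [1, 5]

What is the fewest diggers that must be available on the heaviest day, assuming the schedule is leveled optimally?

7

Early-start (PKG12@1, PKG13@1, PKG10@1, PKG11@1) gives peak 13: d1:13  d2:9  d3:7  d4:0  d5:0  d6:0.
Shift PKG10→4, PKG11→4.
Schedule PKG12@1, PKG13@1, PKG10@4, PKG11@4: d1:7  d2:7  d3:7  d4:6  d5:2  d6:0 — peak 7.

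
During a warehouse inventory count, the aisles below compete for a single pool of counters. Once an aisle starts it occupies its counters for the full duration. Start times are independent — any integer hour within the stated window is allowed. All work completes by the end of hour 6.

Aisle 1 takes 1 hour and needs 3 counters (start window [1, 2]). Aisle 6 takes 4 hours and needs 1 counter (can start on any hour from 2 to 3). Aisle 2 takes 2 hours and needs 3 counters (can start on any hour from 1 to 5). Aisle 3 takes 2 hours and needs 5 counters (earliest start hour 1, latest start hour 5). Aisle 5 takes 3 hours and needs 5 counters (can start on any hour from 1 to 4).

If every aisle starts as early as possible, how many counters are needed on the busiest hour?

16

Early-start schedule: Aisle 1@1, Aisle 6@2, Aisle 2@1, Aisle 3@1, Aisle 5@1.
Load per hour: hour 1: 16, hour 2: 14, hour 3: 6, hour 4: 1, hour 5: 1, hour 6: 0.
Peak is 16.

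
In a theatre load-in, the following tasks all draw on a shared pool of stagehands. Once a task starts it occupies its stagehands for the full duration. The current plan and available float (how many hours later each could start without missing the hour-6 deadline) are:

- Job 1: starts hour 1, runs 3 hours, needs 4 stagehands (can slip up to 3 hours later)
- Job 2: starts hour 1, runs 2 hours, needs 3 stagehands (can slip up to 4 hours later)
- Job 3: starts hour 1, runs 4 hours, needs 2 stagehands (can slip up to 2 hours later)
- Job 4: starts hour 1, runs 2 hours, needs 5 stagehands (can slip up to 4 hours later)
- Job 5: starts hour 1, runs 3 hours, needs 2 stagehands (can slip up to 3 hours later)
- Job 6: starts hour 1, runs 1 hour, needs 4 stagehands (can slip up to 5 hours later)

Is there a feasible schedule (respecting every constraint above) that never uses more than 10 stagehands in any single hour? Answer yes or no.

yes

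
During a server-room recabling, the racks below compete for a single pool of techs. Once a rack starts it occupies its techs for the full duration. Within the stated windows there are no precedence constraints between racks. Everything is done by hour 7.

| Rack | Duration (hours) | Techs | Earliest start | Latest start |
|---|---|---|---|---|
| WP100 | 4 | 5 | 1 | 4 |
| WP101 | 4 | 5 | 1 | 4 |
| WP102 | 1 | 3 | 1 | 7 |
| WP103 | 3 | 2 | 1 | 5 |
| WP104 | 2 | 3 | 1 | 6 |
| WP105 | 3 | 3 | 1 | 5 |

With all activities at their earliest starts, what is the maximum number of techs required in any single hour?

21

Early-start schedule: WP100@1, WP101@1, WP102@1, WP103@1, WP104@1, WP105@1.
Load per hour: hour 1: 21, hour 2: 18, hour 3: 15, hour 4: 10, hour 5: 0, hour 6: 0, hour 7: 0.
Peak is 21.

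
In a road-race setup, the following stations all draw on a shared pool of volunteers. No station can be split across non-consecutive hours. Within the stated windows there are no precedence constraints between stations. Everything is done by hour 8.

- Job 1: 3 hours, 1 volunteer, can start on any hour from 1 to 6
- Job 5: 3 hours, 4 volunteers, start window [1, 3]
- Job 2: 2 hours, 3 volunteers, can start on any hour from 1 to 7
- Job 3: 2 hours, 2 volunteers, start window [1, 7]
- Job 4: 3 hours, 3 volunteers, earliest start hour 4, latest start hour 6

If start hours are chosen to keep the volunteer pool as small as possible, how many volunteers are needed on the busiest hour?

Early-start (Job 1@1, Job 5@1, Job 2@1, Job 3@1, Job 4@4) gives peak 10: h1:10  h2:10  h3:5  h4:3  h5:3  h6:3  h7:0  h8:0.
Shift Job 2→4, Job 3→4, Job 4→6.
Schedule Job 1@1, Job 5@1, Job 2@4, Job 3@4, Job 4@6: h1:5  h2:5  h3:5  h4:5  h5:5  h6:3  h7:3  h8:3 — peak 5.
Total volunteer-hours = 34 over 8 hours ⇒ peak ≥ ⌈34/8⌉ = 5, so 5 is optimal.

5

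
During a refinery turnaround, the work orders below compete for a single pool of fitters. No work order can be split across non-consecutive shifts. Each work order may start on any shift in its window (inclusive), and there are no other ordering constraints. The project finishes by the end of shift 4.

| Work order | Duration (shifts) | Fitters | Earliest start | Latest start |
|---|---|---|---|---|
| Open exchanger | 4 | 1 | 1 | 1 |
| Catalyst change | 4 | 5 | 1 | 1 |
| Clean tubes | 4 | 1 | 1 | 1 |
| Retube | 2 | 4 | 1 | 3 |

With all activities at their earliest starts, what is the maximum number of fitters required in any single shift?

Early-start schedule: Open exchanger@1, Catalyst change@1, Clean tubes@1, Retube@1.
Load per shift: shift 1: 11, shift 2: 11, shift 3: 7, shift 4: 7.
Peak is 11.

11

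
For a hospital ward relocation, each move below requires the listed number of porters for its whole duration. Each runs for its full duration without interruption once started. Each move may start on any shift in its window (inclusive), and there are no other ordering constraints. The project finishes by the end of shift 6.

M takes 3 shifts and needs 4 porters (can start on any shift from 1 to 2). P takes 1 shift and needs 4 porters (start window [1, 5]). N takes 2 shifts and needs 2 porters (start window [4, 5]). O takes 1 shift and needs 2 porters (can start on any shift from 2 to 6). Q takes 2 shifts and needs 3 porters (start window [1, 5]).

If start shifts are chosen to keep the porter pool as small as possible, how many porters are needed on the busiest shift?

6

Early-start (M@1, P@1, N@4, O@2, Q@1) gives peak 11: s1:11  s2:9  s3:4  s4:2  s5:2  s6:0.
Shift P→4, Q→5.
Schedule M@1, P@4, N@4, O@2, Q@5: s1:4  s2:6  s3:4  s4:6  s5:5  s6:3 — peak 6.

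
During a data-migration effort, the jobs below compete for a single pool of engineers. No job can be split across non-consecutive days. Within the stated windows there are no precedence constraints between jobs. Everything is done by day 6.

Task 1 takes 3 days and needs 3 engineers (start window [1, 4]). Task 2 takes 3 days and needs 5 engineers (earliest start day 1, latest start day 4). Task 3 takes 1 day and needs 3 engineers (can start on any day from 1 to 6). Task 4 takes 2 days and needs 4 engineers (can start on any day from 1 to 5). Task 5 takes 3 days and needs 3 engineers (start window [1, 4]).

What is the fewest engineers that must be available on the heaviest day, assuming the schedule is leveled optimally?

Early-start (Task 1@1, Task 2@1, Task 3@1, Task 4@1, Task 5@1) gives peak 18: d1:18  d2:15  d3:11  d4:0  d5:0  d6:0.
Shift Task 3→4, Task 4→5, Task 5→4.
Schedule Task 1@1, Task 2@1, Task 3@4, Task 4@5, Task 5@4: d1:8  d2:8  d3:8  d4:6  d5:7  d6:7 — peak 8.
Total engineer-days = 44 over 6 days ⇒ peak ≥ ⌈44/6⌉ = 8, so 8 is optimal.

8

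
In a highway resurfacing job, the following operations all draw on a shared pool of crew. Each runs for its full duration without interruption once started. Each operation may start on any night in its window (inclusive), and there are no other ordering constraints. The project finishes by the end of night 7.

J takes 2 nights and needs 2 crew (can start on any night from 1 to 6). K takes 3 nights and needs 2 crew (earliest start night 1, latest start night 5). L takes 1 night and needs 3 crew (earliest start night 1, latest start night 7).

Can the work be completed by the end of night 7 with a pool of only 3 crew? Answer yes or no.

yes

Schedule J@1, K@3, L@6: n1:2  n2:2  n3:2  n4:2  n5:2  n6:3  n7:0 — peak 3 ≤ 3.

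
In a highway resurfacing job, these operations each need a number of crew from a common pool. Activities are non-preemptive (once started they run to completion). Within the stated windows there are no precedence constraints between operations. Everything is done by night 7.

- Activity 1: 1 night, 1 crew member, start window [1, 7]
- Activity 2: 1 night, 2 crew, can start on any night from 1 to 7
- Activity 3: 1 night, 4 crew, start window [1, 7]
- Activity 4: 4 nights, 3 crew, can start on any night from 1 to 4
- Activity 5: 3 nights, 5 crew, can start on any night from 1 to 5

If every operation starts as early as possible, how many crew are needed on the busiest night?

15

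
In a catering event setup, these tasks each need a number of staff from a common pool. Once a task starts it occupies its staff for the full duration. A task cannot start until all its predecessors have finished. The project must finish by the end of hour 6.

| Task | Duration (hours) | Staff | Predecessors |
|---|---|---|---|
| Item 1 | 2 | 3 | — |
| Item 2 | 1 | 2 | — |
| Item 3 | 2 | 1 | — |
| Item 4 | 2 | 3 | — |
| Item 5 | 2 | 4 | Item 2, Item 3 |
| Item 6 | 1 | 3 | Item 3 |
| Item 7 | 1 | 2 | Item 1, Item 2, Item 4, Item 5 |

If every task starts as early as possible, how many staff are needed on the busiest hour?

9

Early-start schedule: Item 1@1, Item 2@1, Item 3@1, Item 4@1, Item 5@3, Item 6@3, Item 7@5.
Load per hour: hour 1: 9, hour 2: 7, hour 3: 7, hour 4: 4, hour 5: 2, hour 6: 0.
Peak is 9.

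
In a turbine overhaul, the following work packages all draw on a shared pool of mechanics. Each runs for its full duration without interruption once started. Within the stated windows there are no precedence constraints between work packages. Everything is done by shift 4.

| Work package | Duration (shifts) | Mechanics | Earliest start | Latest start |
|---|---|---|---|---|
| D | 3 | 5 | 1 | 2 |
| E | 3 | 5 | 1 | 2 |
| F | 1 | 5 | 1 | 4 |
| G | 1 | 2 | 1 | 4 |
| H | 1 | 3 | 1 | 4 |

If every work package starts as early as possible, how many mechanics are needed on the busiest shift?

Early-start schedule: D@1, E@1, F@1, G@1, H@1.
Load per shift: shift 1: 20, shift 2: 10, shift 3: 10, shift 4: 0.
Peak is 20.

20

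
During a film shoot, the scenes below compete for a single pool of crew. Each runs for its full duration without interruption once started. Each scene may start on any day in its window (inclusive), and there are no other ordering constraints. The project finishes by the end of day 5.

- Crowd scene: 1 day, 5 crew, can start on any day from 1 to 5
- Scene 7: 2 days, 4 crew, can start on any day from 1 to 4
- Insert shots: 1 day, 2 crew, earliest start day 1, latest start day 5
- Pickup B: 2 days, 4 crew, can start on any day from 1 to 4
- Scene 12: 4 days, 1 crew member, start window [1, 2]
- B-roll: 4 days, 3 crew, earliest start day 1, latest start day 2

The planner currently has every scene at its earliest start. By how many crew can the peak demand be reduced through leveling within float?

Early-start peak: d1:19  d2:12  d3:4  d4:4  d5:0 ⇒ 19.
Leveled (Crowd scene@1, Scene 7@2, Insert shots@1, Pickup B@4, Scene 12@1, B-roll@2): d1:8  d2:8  d3:8  d4:8  d5:7 ⇒ 8.
Reduction 19 − 8 = 11.

11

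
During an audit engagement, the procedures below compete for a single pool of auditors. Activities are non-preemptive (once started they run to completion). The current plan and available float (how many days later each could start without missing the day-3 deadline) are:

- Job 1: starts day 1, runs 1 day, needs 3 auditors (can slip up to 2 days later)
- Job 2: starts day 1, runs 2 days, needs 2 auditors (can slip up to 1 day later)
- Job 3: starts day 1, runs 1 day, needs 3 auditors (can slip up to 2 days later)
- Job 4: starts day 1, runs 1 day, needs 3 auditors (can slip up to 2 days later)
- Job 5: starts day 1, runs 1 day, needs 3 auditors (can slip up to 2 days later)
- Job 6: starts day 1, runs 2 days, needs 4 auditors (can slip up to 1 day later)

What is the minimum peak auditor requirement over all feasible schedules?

9

Early-start (Job 1@1, Job 2@1, Job 3@1, Job 4@1, Job 5@1, Job 6@1) gives peak 18: d1:18  d2:6  d3:0.
Shift Job 4→2, Job 5→3, Job 6→2.
Schedule Job 1@1, Job 2@1, Job 3@1, Job 4@2, Job 5@3, Job 6@2: d1:8  d2:9  d3:7 — peak 9.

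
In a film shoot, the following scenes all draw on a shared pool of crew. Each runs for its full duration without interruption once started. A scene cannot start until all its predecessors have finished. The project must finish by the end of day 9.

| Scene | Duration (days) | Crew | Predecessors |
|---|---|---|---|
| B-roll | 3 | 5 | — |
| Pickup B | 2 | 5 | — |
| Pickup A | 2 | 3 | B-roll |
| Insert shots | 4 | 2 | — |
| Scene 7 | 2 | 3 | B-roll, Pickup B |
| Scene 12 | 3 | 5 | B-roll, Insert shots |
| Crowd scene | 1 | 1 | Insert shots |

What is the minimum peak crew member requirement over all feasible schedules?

Early-start (B-roll@1, Pickup B@1, Pickup A@4, Insert shots@1, Scene 7@4, Scene 12@5, Crowd scene@5) gives peak 12: d1:12  d2:12  d3:7  d4:8  d5:12  d6:5  d7:5  d8:0  d9:0.
Shift Pickup B→4, Pickup A→5, Scene 7→6, Scene 12→7, Crowd scene→6.
Schedule B-roll@1, Pickup B@4, Pickup A@5, Insert shots@1, Scene 7@6, Scene 12@7, Crowd scene@6: d1:7  d2:7  d3:7  d4:7  d5:8  d6:7  d7:8  d8:5  d9:5 — peak 8.

8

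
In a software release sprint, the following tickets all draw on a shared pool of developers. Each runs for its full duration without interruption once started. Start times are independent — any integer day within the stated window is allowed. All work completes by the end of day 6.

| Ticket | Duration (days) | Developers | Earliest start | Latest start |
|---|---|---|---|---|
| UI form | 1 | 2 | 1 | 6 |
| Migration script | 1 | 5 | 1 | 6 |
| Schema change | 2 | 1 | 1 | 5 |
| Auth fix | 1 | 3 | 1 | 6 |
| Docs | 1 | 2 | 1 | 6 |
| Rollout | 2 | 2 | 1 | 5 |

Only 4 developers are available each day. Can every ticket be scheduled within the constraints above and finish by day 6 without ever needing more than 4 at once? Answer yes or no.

The minimum achievable peak is 5; 4 < 5, so no feasible schedule stays within the cap.

no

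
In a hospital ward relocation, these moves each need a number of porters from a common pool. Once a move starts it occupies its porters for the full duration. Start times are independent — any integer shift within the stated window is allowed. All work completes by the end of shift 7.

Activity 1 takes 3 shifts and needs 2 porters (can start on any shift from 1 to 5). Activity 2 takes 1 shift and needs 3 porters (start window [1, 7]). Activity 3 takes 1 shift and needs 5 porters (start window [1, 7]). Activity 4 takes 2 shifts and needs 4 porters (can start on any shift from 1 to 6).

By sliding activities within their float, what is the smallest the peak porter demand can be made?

5

Early-start (Activity 1@1, Activity 2@1, Activity 3@1, Activity 4@1) gives peak 14: s1:14  s2:6  s3:2  s4:0  s5:0  s6:0  s7:0.
Shift Activity 3→4, Activity 4→5.
Schedule Activity 1@1, Activity 2@1, Activity 3@4, Activity 4@5: s1:5  s2:2  s3:2  s4:5  s5:4  s6:4  s7:0 — peak 5.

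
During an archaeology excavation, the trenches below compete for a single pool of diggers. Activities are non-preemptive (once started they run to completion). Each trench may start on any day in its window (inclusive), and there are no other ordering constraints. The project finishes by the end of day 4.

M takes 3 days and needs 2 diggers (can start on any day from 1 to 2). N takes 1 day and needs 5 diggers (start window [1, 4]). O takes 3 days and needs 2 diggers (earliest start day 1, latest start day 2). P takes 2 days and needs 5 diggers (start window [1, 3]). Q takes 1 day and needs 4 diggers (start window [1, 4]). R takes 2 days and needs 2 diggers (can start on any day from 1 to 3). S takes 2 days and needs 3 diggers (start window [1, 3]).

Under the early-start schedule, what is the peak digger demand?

Early-start schedule: M@1, N@1, O@1, P@1, Q@1, R@1, S@1.
Load per day: day 1: 23, day 2: 14, day 3: 4, day 4: 0.
Peak is 23.

23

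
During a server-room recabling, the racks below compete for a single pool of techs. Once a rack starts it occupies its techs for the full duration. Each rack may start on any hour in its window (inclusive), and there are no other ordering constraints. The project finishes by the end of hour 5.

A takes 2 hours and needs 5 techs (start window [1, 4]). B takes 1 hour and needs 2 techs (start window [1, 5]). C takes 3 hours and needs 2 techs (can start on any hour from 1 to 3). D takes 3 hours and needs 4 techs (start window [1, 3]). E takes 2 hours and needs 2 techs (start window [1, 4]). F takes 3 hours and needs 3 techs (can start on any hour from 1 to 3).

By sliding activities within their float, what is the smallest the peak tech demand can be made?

9

Early-start (A@1, B@1, C@1, D@1, E@1, F@1) gives peak 18: h1:18  h2:16  h3:9  h4:0  h5:0.
Shift D→3, E→4, F→3.
Schedule A@1, B@1, C@1, D@3, E@4, F@3: h1:9  h2:7  h3:9  h4:9  h5:9 — peak 9.
Total tech-hours = 43 over 5 hours ⇒ peak ≥ ⌈43/5⌉ = 9, so 9 is optimal.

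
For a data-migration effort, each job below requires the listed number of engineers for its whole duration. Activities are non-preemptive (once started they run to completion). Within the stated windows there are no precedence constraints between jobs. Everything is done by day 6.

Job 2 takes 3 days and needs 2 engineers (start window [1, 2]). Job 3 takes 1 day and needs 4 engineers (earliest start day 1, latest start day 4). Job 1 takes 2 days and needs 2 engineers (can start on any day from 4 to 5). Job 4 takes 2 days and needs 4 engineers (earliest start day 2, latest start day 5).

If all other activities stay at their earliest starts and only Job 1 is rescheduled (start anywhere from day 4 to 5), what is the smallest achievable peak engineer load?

6

Job 1@4: d1:6  d2:6  d3:6  d4:2  d5:2  d6:0 → peak 6
Job 1@5: d1:6  d2:6  d3:6  d4:0  d5:2  d6:2 → peak 6
Best is Job 1@4, peak 6.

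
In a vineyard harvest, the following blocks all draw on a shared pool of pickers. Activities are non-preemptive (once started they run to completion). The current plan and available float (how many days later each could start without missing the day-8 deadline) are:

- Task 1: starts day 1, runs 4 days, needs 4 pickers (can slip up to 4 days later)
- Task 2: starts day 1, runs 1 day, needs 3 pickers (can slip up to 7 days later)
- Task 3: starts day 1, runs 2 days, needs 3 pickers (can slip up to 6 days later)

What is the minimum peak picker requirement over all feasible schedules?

Early-start (Task 1@1, Task 2@1, Task 3@1) gives peak 10: d1:10  d2:7  d3:4  d4:4  d5:0  d6:0  d7:0  d8:0.
Shift Task 2→5, Task 3→6.
Schedule Task 1@1, Task 2@5, Task 3@6: d1:4  d2:4  d3:4  d4:4  d5:3  d6:3  d7:3  d8:0 — peak 4.
Total picker-days = 25 over 8 days ⇒ peak ≥ ⌈25/8⌉ = 4, so 4 is optimal.

4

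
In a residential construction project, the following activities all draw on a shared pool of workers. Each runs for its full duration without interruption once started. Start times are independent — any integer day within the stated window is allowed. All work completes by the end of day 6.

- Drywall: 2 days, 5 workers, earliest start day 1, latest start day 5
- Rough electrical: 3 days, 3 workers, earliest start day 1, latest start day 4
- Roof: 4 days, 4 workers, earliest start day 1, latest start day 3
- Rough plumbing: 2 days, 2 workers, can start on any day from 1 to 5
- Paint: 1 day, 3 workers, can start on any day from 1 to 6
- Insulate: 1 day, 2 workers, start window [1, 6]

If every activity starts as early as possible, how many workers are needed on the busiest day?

19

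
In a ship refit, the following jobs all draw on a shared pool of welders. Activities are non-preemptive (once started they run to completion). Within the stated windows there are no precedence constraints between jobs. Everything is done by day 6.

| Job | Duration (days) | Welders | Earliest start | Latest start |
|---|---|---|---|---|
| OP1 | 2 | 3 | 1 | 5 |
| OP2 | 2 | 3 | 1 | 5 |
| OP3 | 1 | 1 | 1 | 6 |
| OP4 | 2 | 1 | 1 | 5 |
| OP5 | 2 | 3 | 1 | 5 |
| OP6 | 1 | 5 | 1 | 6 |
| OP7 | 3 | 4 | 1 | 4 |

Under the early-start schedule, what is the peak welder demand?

Early-start schedule: OP1@1, OP2@1, OP3@1, OP4@1, OP5@1, OP6@1, OP7@1.
Load per day: day 1: 20, day 2: 14, day 3: 4, day 4: 0, day 5: 0, day 6: 0.
Peak is 20.

20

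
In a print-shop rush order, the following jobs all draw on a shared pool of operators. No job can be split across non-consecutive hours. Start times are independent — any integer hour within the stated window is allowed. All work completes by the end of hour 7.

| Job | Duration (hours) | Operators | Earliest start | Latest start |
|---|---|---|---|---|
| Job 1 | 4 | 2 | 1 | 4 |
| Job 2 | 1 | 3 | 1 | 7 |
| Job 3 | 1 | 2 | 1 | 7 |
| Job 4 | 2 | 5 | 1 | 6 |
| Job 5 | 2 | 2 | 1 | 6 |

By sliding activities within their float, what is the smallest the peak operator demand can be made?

Early-start (Job 1@1, Job 2@1, Job 3@1, Job 4@1, Job 5@1) gives peak 14: h1:14  h2:9  h3:2  h4:2  h5:0  h6:0  h7:0.
Shift Job 3→2, Job 4→5, Job 5→3.
Schedule Job 1@1, Job 2@1, Job 3@2, Job 4@5, Job 5@3: h1:5  h2:4  h3:4  h4:4  h5:5  h6:5  h7:0 — peak 5.

5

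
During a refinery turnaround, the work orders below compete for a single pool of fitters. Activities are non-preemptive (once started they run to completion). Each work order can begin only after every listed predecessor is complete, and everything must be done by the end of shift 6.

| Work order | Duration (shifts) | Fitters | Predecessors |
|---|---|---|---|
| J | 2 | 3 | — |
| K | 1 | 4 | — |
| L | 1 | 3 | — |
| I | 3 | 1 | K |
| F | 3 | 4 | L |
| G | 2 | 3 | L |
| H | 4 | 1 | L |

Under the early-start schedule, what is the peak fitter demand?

12

Early-start schedule: J@1, K@1, L@1, I@2, F@2, G@2, H@2.
Load per shift: shift 1: 10, shift 2: 12, shift 3: 9, shift 4: 6, shift 5: 1, shift 6: 0.
Peak is 12.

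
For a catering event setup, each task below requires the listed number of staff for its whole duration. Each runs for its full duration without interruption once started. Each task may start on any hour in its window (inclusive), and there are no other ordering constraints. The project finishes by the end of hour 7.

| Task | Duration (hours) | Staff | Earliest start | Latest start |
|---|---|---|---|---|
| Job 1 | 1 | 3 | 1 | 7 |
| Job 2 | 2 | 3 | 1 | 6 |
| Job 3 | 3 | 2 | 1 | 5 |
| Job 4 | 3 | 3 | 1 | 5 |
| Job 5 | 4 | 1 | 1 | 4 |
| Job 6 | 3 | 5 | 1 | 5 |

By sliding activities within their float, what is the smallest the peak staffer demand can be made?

Early-start (Job 1@1, Job 2@1, Job 3@1, Job 4@1, Job 5@1, Job 6@1) gives peak 17: h1:17  h2:14  h3:11  h4:1  h5:0  h6:0  h7:0.
Shift Job 3→3, Job 4→2, Job 6→5.
Schedule Job 1@1, Job 2@1, Job 3@3, Job 4@2, Job 5@1, Job 6@5: h1:7  h2:7  h3:6  h4:6  h5:7  h6:5  h7:5 — peak 7.
Total staffer-hours = 43 over 7 hours ⇒ peak ≥ ⌈43/7⌉ = 7, so 7 is optimal.

7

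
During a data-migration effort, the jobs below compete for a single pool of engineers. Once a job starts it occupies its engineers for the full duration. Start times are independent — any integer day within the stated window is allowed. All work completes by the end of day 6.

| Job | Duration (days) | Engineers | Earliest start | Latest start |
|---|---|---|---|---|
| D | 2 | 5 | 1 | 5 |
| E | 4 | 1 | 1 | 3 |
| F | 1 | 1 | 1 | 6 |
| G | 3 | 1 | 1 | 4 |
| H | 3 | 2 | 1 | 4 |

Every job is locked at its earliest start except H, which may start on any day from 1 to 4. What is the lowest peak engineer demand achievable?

8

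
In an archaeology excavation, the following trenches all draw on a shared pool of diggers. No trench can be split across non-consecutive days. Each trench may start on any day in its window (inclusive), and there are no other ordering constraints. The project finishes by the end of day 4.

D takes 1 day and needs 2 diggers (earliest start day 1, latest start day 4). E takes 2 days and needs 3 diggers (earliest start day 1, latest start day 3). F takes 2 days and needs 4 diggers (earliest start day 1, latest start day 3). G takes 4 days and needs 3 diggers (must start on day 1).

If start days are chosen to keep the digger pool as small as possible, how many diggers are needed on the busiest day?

8

Early-start (D@1, E@1, F@1, G@1) gives peak 12: d1:12  d2:10  d3:3  d4:3.
Shift F→3.
Schedule D@1, E@1, F@3, G@1: d1:8  d2:6  d3:7  d4:7 — peak 8.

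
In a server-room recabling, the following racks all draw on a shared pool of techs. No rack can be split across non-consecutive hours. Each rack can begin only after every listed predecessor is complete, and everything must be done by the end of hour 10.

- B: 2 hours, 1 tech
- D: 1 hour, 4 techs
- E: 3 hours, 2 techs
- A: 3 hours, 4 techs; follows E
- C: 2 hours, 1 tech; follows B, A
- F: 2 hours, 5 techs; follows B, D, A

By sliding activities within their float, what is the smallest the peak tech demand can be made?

5

Early-start (B@1, D@1, E@1, A@4, C@7, F@7) gives peak 7: h1:7  h2:3  h3:2  h4:4  h5:4  h6:4  h7:6  h8:6  h9:0  h10:0.
Shift D→7, F→9.
Schedule B@1, D@7, E@1, A@4, C@7, F@9: h1:3  h2:3  h3:2  h4:4  h5:4  h6:4  h7:5  h8:1  h9:5  h10:5 — peak 5.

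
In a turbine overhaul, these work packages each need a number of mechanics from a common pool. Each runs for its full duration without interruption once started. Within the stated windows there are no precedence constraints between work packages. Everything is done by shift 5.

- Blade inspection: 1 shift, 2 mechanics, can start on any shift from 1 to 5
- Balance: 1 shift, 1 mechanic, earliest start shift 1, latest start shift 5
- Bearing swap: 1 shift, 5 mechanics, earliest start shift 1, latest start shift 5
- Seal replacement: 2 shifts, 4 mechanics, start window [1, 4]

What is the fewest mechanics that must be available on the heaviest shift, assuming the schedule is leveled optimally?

Early-start (Blade inspection@1, Balance@1, Bearing swap@1, Seal replacement@1) gives peak 12: s1:12  s2:4  s3:0  s4:0  s5:0.
Shift Bearing swap→2, Seal replacement→3.
Schedule Blade inspection@1, Balance@1, Bearing swap@2, Seal replacement@3: s1:3  s2:5  s3:4  s4:4  s5:0 — peak 5.

5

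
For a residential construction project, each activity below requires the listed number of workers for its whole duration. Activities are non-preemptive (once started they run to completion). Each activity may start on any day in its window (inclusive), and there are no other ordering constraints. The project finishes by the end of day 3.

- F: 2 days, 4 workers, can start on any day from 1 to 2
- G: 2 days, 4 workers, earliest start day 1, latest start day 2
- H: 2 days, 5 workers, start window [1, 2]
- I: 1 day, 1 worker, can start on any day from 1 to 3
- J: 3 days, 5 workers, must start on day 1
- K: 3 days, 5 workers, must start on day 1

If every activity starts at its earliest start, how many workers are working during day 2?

At early start, day 2 has: F, G, H, J, K.
Demand: 4 + 4 + 5 + 5 + 5 = 23.

23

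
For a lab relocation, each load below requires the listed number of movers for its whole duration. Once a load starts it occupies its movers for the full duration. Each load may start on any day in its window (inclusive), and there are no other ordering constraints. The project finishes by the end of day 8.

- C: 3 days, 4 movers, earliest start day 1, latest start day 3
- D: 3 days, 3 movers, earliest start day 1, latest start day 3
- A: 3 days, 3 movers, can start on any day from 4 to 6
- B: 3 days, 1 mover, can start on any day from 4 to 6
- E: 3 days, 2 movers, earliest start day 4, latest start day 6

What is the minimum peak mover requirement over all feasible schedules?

7

Schedule C@1, D@1, A@4, B@4, E@4: d1:7  d2:7  d3:7  d4:6  d5:6  d6:6  d7:0  d8:0 — peak 7.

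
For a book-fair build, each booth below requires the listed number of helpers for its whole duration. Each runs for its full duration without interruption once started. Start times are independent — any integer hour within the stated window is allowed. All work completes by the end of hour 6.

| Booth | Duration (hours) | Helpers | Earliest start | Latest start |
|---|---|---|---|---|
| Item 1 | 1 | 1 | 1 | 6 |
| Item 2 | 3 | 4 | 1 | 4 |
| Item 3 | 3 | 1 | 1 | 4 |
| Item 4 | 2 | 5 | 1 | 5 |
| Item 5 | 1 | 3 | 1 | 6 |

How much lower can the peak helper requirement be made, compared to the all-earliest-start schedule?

9

Early-start peak: h1:14  h2:10  h3:5  h4:0  h5:0  h6:0 ⇒ 14.
Leveled (Item 1@1, Item 2@1, Item 3@2, Item 4@5, Item 5@4): h1:5  h2:5  h3:5  h4:4  h5:5  h6:5 ⇒ 5.
Reduction 14 − 5 = 9.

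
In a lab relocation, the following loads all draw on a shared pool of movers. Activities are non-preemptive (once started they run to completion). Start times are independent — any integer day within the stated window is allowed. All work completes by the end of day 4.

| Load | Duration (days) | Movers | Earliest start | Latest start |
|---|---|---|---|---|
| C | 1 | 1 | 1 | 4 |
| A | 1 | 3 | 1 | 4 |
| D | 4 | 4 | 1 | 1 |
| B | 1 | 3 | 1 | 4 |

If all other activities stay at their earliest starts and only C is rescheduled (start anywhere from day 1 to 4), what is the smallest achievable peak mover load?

10

C@1: d1:11  d2:4  d3:4  d4:4 → peak 11
C@2: d1:10  d2:5  d3:4  d4:4 → peak 10
C@3: d1:10  d2:4  d3:5  d4:4 → peak 10
C@4: d1:10  d2:4  d3:4  d4:5 → peak 10
Best is C@2, peak 10.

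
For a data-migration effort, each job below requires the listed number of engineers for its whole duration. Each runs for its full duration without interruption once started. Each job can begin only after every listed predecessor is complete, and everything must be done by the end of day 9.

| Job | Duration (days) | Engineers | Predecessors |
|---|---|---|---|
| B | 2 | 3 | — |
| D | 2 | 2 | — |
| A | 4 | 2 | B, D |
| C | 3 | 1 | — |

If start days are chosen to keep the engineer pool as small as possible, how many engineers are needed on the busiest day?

Early-start (B@1, D@1, A@3, C@1) gives peak 6: d1:6  d2:6  d3:3  d4:2  d5:2  d6:2  d7:0  d8:0  d9:0.
Shift D→3, A→5, C→3.
Schedule B@1, D@3, A@5, C@3: d1:3  d2:3  d3:3  d4:3  d5:3  d6:2  d7:2  d8:2  d9:0 — peak 3.
Total engineer-days = 21 over 9 days ⇒ peak ≥ ⌈21/9⌉ = 3, so 3 is optimal.

3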